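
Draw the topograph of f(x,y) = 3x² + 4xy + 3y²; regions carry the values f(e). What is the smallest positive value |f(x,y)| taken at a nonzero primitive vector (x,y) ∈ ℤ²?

translate: b→-2 (≡4 mod 6), so (3,4,3)→(3,-2,2)
flip: (3,-2,2)→(2,2,3)
reduced (well bottom): (2,2,3) with a≤c, −a<b≤a
well minimum = a = 2

2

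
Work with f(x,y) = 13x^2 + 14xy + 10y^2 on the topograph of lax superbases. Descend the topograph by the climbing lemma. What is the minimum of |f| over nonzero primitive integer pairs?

translate: b→-12 (≡14 mod 26), so (13,14,10)→(13,-12,9)
flip: (13,-12,9)→(9,12,13)
translate: b→-6 (≡12 mod 18), so (9,12,13)→(9,-6,10)
reduced (well bottom): (9,-6,10) with a≤c, −a<b≤a
well minimum = a = 9

9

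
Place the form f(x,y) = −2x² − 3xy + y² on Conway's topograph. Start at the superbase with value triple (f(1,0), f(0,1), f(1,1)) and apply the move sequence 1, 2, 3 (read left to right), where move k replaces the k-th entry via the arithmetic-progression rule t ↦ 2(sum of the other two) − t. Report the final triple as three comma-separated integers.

start (-2,1,-4) = (f(1,0),f(0,1),f(1,1))
replace slot 1: 2·(1+(-4)) − (-2) = -4 → (-4,1,-4)
replace slot 2: 2·((-4)+(-4)) − 1 = -17 → (-4,-17,-4)
replace slot 3: 2·((-4)+(-17)) − (-4) = -38 → (-4,-17,-38)

-4,-17,-38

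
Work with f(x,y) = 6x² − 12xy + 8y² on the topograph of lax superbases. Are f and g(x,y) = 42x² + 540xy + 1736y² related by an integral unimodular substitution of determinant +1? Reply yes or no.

D₁ = -48, D₂ = -48
f: translate: b→0 (≡-12 mod 12), so (6,-12,8)→(6,0,2)
f: flip: (6,0,2)→(2,0,6)
f: reduced (well bottom): (2,0,6) with a≤c, −a<b≤a
g: translate: b→36 (≡540 mod 84), so (42,540,1736)→(42,36,8)
g: flip: (42,36,8)→(8,-36,42)
g: translate: b→-4 (≡-36 mod 16), so (8,-36,42)→(8,-4,2)
g: flip: (8,-4,2)→(2,4,8)
g: translate: b→0 (≡4 mod 4), so (2,4,8)→(2,0,6)
g: reduced (well bottom): (2,0,6) with a≤c, −a<b≤a
reduced forms (2, 0, 6) vs (2, 0, 6) ⇒ equivalent

yes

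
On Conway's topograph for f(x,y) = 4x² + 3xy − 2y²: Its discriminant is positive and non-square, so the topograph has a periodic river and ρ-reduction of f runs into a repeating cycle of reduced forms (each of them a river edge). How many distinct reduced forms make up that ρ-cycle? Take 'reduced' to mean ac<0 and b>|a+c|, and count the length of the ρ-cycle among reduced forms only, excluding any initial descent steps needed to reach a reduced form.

D = 41, ⌊√D⌋ = 6
river: ρ → (-2,5,2)
river: ρ → (2,3,-4)
river: ρ → (-4,5,1)
river: ρ → (1,5,-4)
river: ρ → (-4,3,2)
river: ρ → (2,5,-2)
river: ρ → (-2,3,4)
river: ρ → (4,5,-1)
river: ρ → (-1,5,4)
river: ρ → (4,3,-2)
ρ-cycle length = 10 (tail of 0 descent steps not counted)

10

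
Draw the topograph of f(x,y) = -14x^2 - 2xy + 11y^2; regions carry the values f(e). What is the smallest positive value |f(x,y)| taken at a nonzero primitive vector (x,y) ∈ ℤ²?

descent: ρ → (11,24,-1)  [lands on river]
river: ρ → (-1,24,11)
river: ρ → (11,20,-5)
river: ρ → (-5,20,11)
closes: descent 1, river 4
min |a| on river = 1

1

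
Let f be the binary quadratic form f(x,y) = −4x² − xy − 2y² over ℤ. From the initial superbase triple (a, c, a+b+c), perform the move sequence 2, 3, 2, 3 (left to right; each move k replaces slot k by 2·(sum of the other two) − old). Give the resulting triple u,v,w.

start (-4,-2,-7) = (f(1,0),f(0,1),f(1,1))
replace slot 2: 2·((-4)+(-7)) − (-2) = -20 → (-4,-20,-7)
replace slot 3: 2·((-4)+(-20)) − (-7) = -41 → (-4,-20,-41)
replace slot 2: 2·((-4)+(-41)) − (-20) = -70 → (-4,-70,-41)
replace slot 3: 2·((-4)+(-70)) − (-41) = -107 → (-4,-70,-107)

-4,-70,-107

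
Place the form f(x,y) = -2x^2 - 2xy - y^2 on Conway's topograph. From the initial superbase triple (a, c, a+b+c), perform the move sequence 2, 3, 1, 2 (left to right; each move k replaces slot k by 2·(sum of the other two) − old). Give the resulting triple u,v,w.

start (-2,-1,-5) = (f(1,0),f(0,1),f(1,1))
replace slot 2: 2·((-2)+(-5)) − (-1) = -13 → (-2,-13,-5)
replace slot 3: 2·((-2)+(-13)) − (-5) = -25 → (-2,-13,-25)
replace slot 1: 2·((-13)+(-25)) − (-2) = -74 → (-74,-13,-25)
replace slot 2: 2·((-74)+(-25)) − (-13) = -185 → (-74,-185,-25)

-74,-185,-25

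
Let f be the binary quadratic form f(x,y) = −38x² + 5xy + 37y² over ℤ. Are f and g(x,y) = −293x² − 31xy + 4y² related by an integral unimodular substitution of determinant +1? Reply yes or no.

D₁ = 5649, D₂ = 5649
river cycle of f (length 36): (37, 69, -6), (-6, 75, 1), (1, 75, -6), (-6, 69, 37), (37, 5, -38), (-38, 71, 4), (4, 73, -20), (-20, 47, 43), (43, 39, -24), (-24, 57, 25), … (26 more)
river cycle of g (length 36): (4, 71, -38), (-38, 5, 37), (37, 69, -6), (-6, 75, 1), (1, 75, -6), (-6, 69, 37), (37, 5, -38), (-38, 71, 4), (4, 73, -20), (-20, 47, 43), … (26 more)
cycles coincide ⇒ equivalent

yes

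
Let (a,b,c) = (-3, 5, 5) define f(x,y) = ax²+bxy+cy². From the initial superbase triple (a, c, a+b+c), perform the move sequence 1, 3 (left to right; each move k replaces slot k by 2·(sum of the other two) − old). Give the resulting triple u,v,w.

start (-3,5,7) = (f(1,0),f(0,1),f(1,1))
replace slot 1: 2·(5+7) − (-3) = 27 → (27,5,7)
replace slot 3: 2·(27+5) − 7 = 57 → (27,5,57)

27,5,57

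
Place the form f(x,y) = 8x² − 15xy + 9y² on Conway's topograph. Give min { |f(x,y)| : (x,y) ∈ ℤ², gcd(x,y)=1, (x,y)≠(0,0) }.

translate: b→1 (≡-15 mod 16), so (8,-15,9)→(8,1,2)
flip: (8,1,2)→(2,-1,8)
reduced (well bottom): (2,-1,8) with a≤c, −a<b≤a
well minimum = a = 2

2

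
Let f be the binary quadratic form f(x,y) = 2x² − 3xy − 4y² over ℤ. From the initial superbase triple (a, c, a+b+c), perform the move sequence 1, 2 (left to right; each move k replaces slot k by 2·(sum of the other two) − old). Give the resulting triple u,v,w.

start (2,-4,-5) = (f(1,0),f(0,1),f(1,1))
replace slot 1: 2·((-4)+(-5)) − 2 = -20 → (-20,-4,-5)
replace slot 2: 2·((-20)+(-5)) − (-4) = -46 → (-20,-46,-5)

-20,-46,-5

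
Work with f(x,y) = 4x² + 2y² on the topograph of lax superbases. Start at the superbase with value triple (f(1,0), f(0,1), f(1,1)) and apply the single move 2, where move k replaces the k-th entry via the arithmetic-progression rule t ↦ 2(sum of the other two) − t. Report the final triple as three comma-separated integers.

start (4,2,6) = (f(1,0),f(0,1),f(1,1))
replace slot 2: 2·(4+6) − 2 = 18 → (4,18,6)

4,18,6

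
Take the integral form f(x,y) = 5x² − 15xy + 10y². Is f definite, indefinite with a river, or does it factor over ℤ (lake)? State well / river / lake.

D = b²−4ac = (-15)² − 4·5·10 = 25
D = 5² is a perfect square ⇒ form factors over ℤ ⇒ lakes

lake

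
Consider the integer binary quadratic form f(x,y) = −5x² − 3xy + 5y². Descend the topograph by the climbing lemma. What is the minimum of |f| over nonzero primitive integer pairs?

descent: ρ → (5,3,-5)  [lands on river]
river: ρ → (-5,7,3)
river: ρ → (3,5,-7)
river: ρ → (-7,9,1)
river: ρ → (1,9,-7)
river: ρ → (-7,5,3)
river: ρ → (3,7,-5)
river: ρ → (-5,3,5)
river: ρ → (5,7,-3)
river: ρ → (-3,5,7)
river: ρ → (7,9,-1)
river: ρ → (-1,9,7)
river: ρ → (7,5,-3)
river: ρ → (-3,7,5)
closes: descent 1, river 14
min |a| on river = 1

1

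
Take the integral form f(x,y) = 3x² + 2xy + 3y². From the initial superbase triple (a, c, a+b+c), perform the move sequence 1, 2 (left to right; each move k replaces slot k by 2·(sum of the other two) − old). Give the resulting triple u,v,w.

start (3,3,8) = (f(1,0),f(0,1),f(1,1))
replace slot 1: 2·(3+8) − 3 = 19 → (19,3,8)
replace slot 2: 2·(19+8) − 3 = 51 → (19,51,8)

19,51,8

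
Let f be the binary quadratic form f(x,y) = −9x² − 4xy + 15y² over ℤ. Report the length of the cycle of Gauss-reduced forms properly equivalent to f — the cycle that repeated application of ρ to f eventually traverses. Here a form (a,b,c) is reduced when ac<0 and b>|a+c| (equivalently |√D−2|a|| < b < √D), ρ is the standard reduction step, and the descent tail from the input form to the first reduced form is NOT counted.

D = 556, ⌊√D⌋ = 23
descent: ρ → (15,4,-9)
descent: ρ → (-9,14,10)  [lands on river]
river: ρ → (10,6,-13)
river: ρ → (-13,20,3)
river: ρ → (3,22,-6)
river: ρ → (-6,14,15)
river: ρ → (15,16,-5)
river: ρ → (-5,14,18)
river: ρ → (18,22,-1)
river: ρ → (-1,22,18)
river: ρ → (18,14,-5)
river: ρ → (-5,16,15)
river: ρ → (15,14,-6)
river: ρ → (-6,22,3)
river: ρ → (3,20,-13)
river: ρ → (-13,6,10)
river: ρ → (10,14,-9)
river: ρ → (-9,22,2)
river: ρ → (2,22,-9)
ρ-cycle length = 18 (tail of 2 descent steps not counted)

18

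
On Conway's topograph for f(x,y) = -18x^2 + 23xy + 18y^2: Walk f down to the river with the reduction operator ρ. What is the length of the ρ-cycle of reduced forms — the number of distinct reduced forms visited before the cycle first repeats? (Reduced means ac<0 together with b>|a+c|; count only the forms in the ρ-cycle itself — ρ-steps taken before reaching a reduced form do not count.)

D = 1825, ⌊√D⌋ = 42
river: ρ → (18,13,-23)
river: ρ → (-23,33,8)
river: ρ → (8,31,-27)
river: ρ → (-27,23,12)
river: ρ → (12,25,-25)
river: ρ → (-25,25,12)
river: ρ → (12,23,-27)
river: ρ → (-27,31,8)
river: ρ → (8,33,-23)
river: ρ → (-23,13,18)
river: ρ → (18,23,-18)
river: ρ → (-18,13,23)
river: ρ → (23,33,-8)
river: ρ → (-8,31,27)
river: ρ → (27,23,-12)
river: ρ → (-12,25,25)
river: ρ → (25,25,-12)
river: ρ → (-12,23,27)
river: ρ → (27,31,-8)
river: ρ → (-8,33,23)
river: ρ → (23,13,-18)
river: ρ → (-18,23,18)
ρ-cycle length = 22 (tail of 0 descent steps not counted)

22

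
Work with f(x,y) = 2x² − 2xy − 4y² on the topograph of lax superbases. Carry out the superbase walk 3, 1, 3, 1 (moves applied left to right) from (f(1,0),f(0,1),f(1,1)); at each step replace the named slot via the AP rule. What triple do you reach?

start (2,-4,-4) = (f(1,0),f(0,1),f(1,1))
replace slot 3: 2·(2+(-4)) − (-4) = 0 → (2,-4,0)
replace slot 1: 2·((-4)+0) − 2 = -10 → (-10,-4,0)
replace slot 3: 2·((-10)+(-4)) − 0 = -28 → (-10,-4,-28)
replace slot 1: 2·((-4)+(-28)) − (-10) = -54 → (-54,-4,-28)

-54,-4,-28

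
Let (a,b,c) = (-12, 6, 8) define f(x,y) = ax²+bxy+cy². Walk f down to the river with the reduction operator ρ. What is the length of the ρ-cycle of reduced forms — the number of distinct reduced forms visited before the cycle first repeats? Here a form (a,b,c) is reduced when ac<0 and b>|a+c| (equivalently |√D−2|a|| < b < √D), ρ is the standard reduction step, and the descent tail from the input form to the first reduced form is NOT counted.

D = 420, ⌊√D⌋ = 20
river: ρ → (8,10,-10)
river: ρ → (-10,10,8)
river: ρ → (8,6,-12)
river: ρ → (-12,18,2)
river: ρ → (2,18,-12)
river: ρ → (-12,6,8)
ρ-cycle length = 6 (tail of 0 descent steps not counted)

6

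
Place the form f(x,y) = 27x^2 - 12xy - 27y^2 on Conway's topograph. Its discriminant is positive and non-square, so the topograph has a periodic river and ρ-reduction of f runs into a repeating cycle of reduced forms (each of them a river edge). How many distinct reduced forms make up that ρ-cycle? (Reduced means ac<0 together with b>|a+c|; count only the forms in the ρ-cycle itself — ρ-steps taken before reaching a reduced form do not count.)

D = 3060, ⌊√D⌋ = 55
descent: ρ → (-27,12,27)  [lands on river]
river: ρ → (27,42,-12)
river: ρ → (-12,54,3)
river: ρ → (3,54,-12)
river: ρ → (-12,42,27)
river: ρ → (27,12,-27)
river: ρ → (-27,42,12)
river: ρ → (12,54,-3)
river: ρ → (-3,54,12)
river: ρ → (12,42,-27)
ρ-cycle length = 10 (tail of 1 descent step not counted)

10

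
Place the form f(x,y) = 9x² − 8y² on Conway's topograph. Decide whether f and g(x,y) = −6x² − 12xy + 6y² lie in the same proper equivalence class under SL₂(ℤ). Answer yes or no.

D₁ = 288, D₂ = 288
river cycle of f (length 2): (-8, 16, 1), (1, 16, -8)
river cycle of g (length 2): (6, 12, -6), (-6, 12, 6)
cycles differ ⇒ inequivalent

no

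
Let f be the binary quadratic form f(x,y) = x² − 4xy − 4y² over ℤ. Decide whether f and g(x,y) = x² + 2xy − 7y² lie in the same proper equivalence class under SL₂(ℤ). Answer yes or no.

D₁ = 32, D₂ = 32
river cycle of f (length 2): (-4, 4, 1), (1, 4, -4)
river cycle of g (length 2): (1, 4, -4), (-4, 4, 1)
cycles coincide ⇒ equivalent

yes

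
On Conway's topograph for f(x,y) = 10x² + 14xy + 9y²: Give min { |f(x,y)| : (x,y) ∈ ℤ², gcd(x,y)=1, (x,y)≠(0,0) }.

translate: b→-6 (≡14 mod 20), so (10,14,9)→(10,-6,5)
flip: (10,-6,5)→(5,6,10)
translate: b→-4 (≡6 mod 10), so (5,6,10)→(5,-4,9)
reduced (well bottom): (5,-4,9) with a≤c, −a<b≤a
well minimum = a = 5

5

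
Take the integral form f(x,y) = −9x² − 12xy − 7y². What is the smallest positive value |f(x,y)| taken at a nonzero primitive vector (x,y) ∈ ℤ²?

translate: b→-6 (≡12 mod 18), so (9,12,7)→(9,-6,4)
flip: (9,-6,4)→(4,6,9)
translate: b→-2 (≡6 mod 8), so (4,6,9)→(4,-2,7)
reduced (well bottom): (4,-2,7) with a≤c, −a<b≤a
well minimum |f| = |-4| = 4 (negative-definite)

4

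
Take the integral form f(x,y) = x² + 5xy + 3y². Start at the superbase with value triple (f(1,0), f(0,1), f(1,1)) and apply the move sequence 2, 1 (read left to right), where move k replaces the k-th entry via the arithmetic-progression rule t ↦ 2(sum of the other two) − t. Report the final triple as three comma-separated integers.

start (1,3,9) = (f(1,0),f(0,1),f(1,1))
replace slot 2: 2·(1+9) − 3 = 17 → (1,17,9)
replace slot 1: 2·(17+9) − 1 = 51 → (51,17,9)

51,17,9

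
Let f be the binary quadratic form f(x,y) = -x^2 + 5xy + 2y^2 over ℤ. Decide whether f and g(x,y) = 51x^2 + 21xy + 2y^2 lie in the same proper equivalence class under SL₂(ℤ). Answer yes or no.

D₁ = 33, D₂ = 33
river cycle of f (length 4): (2, 3, -3), (-3, 3, 2), (2, 5, -1), (-1, 5, 2)
river cycle of g (length 4): (2, 3, -3), (-3, 3, 2), (2, 5, -1), (-1, 5, 2)
cycles coincide ⇒ equivalent

yes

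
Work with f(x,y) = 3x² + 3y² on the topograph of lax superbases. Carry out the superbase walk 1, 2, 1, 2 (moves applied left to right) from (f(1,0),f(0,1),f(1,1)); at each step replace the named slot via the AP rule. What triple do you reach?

start (3,3,6) = (f(1,0),f(0,1),f(1,1))
replace slot 1: 2·(3+6) − 3 = 15 → (15,3,6)
replace slot 2: 2·(15+6) − 3 = 39 → (15,39,6)
replace slot 1: 2·(39+6) − 15 = 75 → (75,39,6)
replace slot 2: 2·(75+6) − 39 = 123 → (75,123,6)

75,123,6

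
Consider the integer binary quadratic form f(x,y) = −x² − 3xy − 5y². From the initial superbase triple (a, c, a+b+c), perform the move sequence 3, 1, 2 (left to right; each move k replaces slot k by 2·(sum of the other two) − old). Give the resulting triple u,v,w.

start (-1,-5,-9) = (f(1,0),f(0,1),f(1,1))
replace slot 3: 2·((-1)+(-5)) − (-9) = -3 → (-1,-5,-3)
replace slot 1: 2·((-5)+(-3)) − (-1) = -15 → (-15,-5,-3)
replace slot 2: 2·((-15)+(-3)) − (-5) = -31 → (-15,-31,-3)

-15,-31,-3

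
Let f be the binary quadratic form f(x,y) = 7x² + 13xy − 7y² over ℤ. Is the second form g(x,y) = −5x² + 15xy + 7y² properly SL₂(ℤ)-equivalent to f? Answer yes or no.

D₁ = 365, D₂ = 365
river cycle of f (length 6): (-7, 15, 5), (5, 15, -7), (-7, 13, 7), (7, 15, -5), (-5, 15, 7), (7, 13, -7)
river cycle of g (length 6): (7, 13, -7), (-7, 15, 5), (5, 15, -7), (-7, 13, 7), (7, 15, -5), (-5, 15, 7)
cycles coincide ⇒ equivalent

yes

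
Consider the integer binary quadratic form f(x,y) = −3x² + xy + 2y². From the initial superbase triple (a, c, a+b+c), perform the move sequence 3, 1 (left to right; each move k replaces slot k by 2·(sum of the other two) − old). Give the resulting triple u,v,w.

start (-3,2,0) = (f(1,0),f(0,1),f(1,1))
replace slot 3: 2·((-3)+2) − 0 = -2 → (-3,2,-2)
replace slot 1: 2·(2+(-2)) − (-3) = 3 → (3,2,-2)

3,2,-2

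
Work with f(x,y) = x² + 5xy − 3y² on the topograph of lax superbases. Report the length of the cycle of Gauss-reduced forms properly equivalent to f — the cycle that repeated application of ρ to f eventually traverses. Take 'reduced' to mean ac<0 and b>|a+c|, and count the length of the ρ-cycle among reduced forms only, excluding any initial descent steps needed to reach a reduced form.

D = 37, ⌊√D⌋ = 6
river: ρ → (-3,1,3)
river: ρ → (3,5,-1)
river: ρ → (-1,5,3)
river: ρ → (3,1,-3)
river: ρ → (-3,5,1)
river: ρ → (1,5,-3)
ρ-cycle length = 6 (tail of 0 descent steps not counted)

6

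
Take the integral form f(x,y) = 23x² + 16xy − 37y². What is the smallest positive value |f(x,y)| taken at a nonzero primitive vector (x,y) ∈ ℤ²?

river: ρ → (-37,58,2)
river: ρ → (2,58,-37)
river: ρ → (-37,16,23)
river: ρ → (23,30,-30)
river: ρ → (-30,30,23)
river: ρ → (23,16,-37)
closes: descent 0, river 6
min |a| on river = 2

2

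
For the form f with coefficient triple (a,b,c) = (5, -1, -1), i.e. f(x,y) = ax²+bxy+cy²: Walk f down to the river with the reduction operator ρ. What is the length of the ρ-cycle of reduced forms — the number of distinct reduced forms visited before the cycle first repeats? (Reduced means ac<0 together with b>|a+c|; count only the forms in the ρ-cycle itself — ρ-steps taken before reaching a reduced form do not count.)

D = 21, ⌊√D⌋ = 4
descent: ρ → (-1,3,3)  [lands on river]
river: ρ → (3,3,-1)
ρ-cycle length = 2 (tail of 1 descent step not counted)

2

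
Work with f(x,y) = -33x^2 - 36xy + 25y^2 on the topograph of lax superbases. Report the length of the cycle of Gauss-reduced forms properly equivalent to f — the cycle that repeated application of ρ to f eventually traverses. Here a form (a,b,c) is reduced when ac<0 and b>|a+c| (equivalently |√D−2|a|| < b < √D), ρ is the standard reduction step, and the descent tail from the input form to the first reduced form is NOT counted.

D = 4596, ⌊√D⌋ = 67
descent: ρ → (25,36,-33)  [lands on river]
river: ρ → (-33,30,28)
river: ρ → (28,26,-35)
river: ρ → (-35,44,19)
river: ρ → (19,32,-47)
river: ρ → (-47,62,4)
river: ρ → (4,66,-15)
river: ρ → (-15,54,28)
river: ρ → (28,58,-11)
river: ρ → (-11,52,43)
river: ρ → (43,34,-20)
river: ρ → (-20,46,31)
river: ρ → (31,16,-35)
river: ρ → (-35,54,12)
river: ρ → (12,66,-5)
river: ρ → (-5,64,25)
ρ-cycle length = 16 (tail of 1 descent step not counted)

16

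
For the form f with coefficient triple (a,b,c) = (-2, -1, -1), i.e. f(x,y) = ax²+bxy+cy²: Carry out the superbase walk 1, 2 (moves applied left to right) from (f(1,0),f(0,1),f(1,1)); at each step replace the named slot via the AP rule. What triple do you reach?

start (-2,-1,-4) = (f(1,0),f(0,1),f(1,1))
replace slot 1: 2·((-1)+(-4)) − (-2) = -8 → (-8,-1,-4)
replace slot 2: 2·((-8)+(-4)) − (-1) = -23 → (-8,-23,-4)

-8,-23,-4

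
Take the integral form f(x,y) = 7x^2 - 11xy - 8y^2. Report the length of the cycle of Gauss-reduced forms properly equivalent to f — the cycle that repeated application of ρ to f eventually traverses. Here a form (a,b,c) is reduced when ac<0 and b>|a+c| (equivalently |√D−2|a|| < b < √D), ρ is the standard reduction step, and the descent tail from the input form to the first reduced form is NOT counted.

D = 345, ⌊√D⌋ = 18
descent: ρ → (-8,11,7)  [lands on river]
river: ρ → (7,17,-2)
river: ρ → (-2,15,15)
river: ρ → (15,15,-2)
river: ρ → (-2,17,7)
river: ρ → (7,11,-8)
river: ρ → (-8,5,10)
river: ρ → (10,15,-3)
river: ρ → (-3,15,10)
river: ρ → (10,5,-8)
ρ-cycle length = 10 (tail of 1 descent step not counted)

10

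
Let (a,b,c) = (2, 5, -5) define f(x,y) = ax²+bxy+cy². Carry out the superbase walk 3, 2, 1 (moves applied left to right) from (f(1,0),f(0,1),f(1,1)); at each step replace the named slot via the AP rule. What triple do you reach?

start (2,-5,2) = (f(1,0),f(0,1),f(1,1))
replace slot 3: 2·(2+(-5)) − 2 = -8 → (2,-5,-8)
replace slot 2: 2·(2+(-8)) − (-5) = -7 → (2,-7,-8)
replace slot 1: 2·((-7)+(-8)) − 2 = -32 → (-32,-7,-8)

-32,-7,-8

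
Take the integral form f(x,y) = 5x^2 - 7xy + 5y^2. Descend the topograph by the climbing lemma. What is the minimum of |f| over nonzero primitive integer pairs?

translate: b→3 (≡-7 mod 10), so (5,-7,5)→(5,3,3)
flip: (5,3,3)→(3,-3,5)
translate: b→3 (≡-3 mod 6), so (3,-3,5)→(3,3,5)
reduced (well bottom): (3,3,5) with a≤c, −a<b≤a
well minimum = a = 3

3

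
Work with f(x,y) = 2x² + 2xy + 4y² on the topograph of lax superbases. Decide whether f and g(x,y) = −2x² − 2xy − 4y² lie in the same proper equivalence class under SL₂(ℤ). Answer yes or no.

D₁ = -28, D₂ = -28
f: reduced (well bottom): (2,2,4) with a≤c, −a<b≤a
g is negative-definite; reduce −g:
−g: reduced (well bottom): (2,2,4) with a≤c, −a<b≤a
flip sign back: reduced form of g is (-2,-2,-4)
reduced forms (2, 2, 4) vs (-2, -2, -4) ⇒ inequivalent

no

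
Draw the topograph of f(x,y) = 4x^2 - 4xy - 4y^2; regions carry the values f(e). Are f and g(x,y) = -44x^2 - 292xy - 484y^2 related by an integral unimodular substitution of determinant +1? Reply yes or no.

D₁ = 80, D₂ = 80
river cycle of f (length 2): (-4, 4, 4), (4, 4, -4)
river cycle of g (length 2): (-4, 4, 4), (4, 4, -4)
cycles coincide ⇒ equivalent

yes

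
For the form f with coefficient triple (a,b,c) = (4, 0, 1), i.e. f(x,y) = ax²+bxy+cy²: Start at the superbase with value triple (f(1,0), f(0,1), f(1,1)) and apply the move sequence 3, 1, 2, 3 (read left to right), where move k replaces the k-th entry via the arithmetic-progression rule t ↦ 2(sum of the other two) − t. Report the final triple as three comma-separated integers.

start (4,1,5) = (f(1,0),f(0,1),f(1,1))
replace slot 3: 2·(4+1) − 5 = 5 → (4,1,5)
replace slot 1: 2·(1+5) − 4 = 8 → (8,1,5)
replace slot 2: 2·(8+5) − 1 = 25 → (8,25,5)
replace slot 3: 2·(8+25) − 5 = 61 → (8,25,61)

8,25,61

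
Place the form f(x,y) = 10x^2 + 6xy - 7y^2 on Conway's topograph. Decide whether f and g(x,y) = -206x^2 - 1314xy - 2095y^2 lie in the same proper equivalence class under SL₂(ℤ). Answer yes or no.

D₁ = 316, D₂ = 316
river cycle of f (length 6): (-7, 8, 9), (9, 10, -6), (-6, 14, 5), (5, 16, -3), (-3, 14, 10), (10, 6, -7)
river cycle of g (length 6): (-7, 8, 9), (9, 10, -6), (-6, 14, 5), (5, 16, -3), (-3, 14, 10), (10, 6, -7)
cycles coincide ⇒ equivalent

yes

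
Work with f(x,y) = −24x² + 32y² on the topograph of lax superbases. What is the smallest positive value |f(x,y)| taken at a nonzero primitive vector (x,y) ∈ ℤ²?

descent: ρ → (32,0,-24)
descent: ρ → (-24,48,8)  [lands on river]
river: ρ → (8,48,-24)
closes: descent 2, river 2
min |a| on river = 8

8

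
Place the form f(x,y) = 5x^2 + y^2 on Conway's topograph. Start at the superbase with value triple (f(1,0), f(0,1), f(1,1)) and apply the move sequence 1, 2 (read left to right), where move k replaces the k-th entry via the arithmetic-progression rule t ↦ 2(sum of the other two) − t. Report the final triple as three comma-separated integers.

start (5,1,6) = (f(1,0),f(0,1),f(1,1))
replace slot 1: 2·(1+6) − 5 = 9 → (9,1,6)
replace slot 2: 2·(9+6) − 1 = 29 → (9,29,6)

9,29,6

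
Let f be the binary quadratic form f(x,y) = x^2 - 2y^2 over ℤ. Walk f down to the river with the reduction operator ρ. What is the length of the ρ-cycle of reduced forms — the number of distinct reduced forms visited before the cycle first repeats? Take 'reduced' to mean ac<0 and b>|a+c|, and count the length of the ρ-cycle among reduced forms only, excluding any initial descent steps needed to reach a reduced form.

D = 8, ⌊√D⌋ = 2
descent: ρ → (-2,0,1)
descent: ρ → (1,2,-1)  [lands on river]
river: ρ → (-1,2,1)
ρ-cycle length = 2 (tail of 2 descent steps not counted)

2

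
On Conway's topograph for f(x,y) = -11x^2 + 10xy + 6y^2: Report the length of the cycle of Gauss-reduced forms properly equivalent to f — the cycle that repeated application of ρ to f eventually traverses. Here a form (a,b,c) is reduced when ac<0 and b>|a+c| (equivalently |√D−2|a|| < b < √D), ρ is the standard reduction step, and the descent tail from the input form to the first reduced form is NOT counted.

D = 364, ⌊√D⌋ = 19
river: ρ → (6,14,-7)
river: ρ → (-7,14,6)
river: ρ → (6,10,-11)
river: ρ → (-11,12,5)
river: ρ → (5,18,-2)
river: ρ → (-2,18,5)
river: ρ → (5,12,-11)
river: ρ → (-11,10,6)
ρ-cycle length = 8 (tail of 0 descent steps not counted)

8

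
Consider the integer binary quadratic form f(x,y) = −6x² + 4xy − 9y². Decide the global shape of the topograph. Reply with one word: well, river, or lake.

D = b²−4ac = 4² − 4·(-6)·(-9) = -200
D < 0 ⇒ definite ⇒ every region one sign ⇒ single well

well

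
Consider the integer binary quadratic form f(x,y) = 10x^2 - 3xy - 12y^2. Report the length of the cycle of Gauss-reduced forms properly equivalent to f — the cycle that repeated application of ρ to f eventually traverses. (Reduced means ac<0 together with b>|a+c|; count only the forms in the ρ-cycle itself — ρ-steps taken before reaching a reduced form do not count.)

D = 489, ⌊√D⌋ = 22
descent: ρ → (-12,3,10)  [lands on river]
river: ρ → (10,17,-5)
river: ρ → (-5,13,16)
river: ρ → (16,19,-2)
river: ρ → (-2,21,6)
river: ρ → (6,15,-11)
river: ρ → (-11,7,10)
river: ρ → (10,13,-8)
river: ρ → (-8,19,4)
river: ρ → (4,21,-3)
river: ρ → (-3,21,4)
river: ρ → (4,19,-8)
river: ρ → (-8,13,10)
river: ρ → (10,7,-11)
river: ρ → (-11,15,6)
river: ρ → (6,21,-2)
river: ρ → (-2,19,16)
river: ρ → (16,13,-5)
river: ρ → (-5,17,10)
river: ρ → (10,3,-12)
river: ρ → (-12,21,1)
river: ρ → (1,21,-12)
ρ-cycle length = 22 (tail of 1 descent step not counted)

22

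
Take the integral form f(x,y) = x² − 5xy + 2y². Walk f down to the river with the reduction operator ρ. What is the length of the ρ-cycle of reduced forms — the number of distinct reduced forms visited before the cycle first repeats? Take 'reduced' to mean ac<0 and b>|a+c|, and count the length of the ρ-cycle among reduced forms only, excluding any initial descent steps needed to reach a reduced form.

D = 17, ⌊√D⌋ = 4
descent: ρ → (2,1,-2)  [lands on river]
river: ρ → (-2,3,1)
river: ρ → (1,3,-2)
river: ρ → (-2,1,2)
river: ρ → (2,3,-1)
river: ρ → (-1,3,2)
ρ-cycle length = 6 (tail of 1 descent step not counted)

6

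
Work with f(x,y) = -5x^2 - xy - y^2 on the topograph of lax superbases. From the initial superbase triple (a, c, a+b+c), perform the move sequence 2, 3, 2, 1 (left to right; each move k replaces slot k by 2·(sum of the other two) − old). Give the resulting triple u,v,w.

start (-5,-1,-7) = (f(1,0),f(0,1),f(1,1))
replace slot 2: 2·((-5)+(-7)) − (-1) = -23 → (-5,-23,-7)
replace slot 3: 2·((-5)+(-23)) − (-7) = -49 → (-5,-23,-49)
replace slot 2: 2·((-5)+(-49)) − (-23) = -85 → (-5,-85,-49)
replace slot 1: 2·((-85)+(-49)) − (-5) = -263 → (-263,-85,-49)

-263,-85,-49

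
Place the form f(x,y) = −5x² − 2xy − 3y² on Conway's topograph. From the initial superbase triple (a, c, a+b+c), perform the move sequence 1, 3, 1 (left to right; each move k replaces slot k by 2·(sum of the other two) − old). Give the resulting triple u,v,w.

start (-5,-3,-10) = (f(1,0),f(0,1),f(1,1))
replace slot 1: 2·((-3)+(-10)) − (-5) = -21 → (-21,-3,-10)
replace slot 3: 2·((-21)+(-3)) − (-10) = -38 → (-21,-3,-38)
replace slot 1: 2·((-3)+(-38)) − (-21) = -61 → (-61,-3,-38)

-61,-3,-38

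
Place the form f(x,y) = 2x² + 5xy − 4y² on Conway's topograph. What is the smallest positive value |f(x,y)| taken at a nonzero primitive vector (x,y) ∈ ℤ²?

river: ρ → (-4,3,3)
river: ρ → (3,3,-4)
river: ρ → (-4,5,2)
river: ρ → (2,7,-1)
river: ρ → (-1,7,2)
river: ρ → (2,5,-4)
closes: descent 0, river 6
min |a| on river = 1

1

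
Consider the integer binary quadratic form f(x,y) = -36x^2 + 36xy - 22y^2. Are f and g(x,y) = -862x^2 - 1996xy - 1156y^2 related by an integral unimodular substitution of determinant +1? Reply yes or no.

D₁ = -1872, D₂ = -1872
f is negative-definite; reduce −f:
−f: translate: b→36 (≡-36 mod 72), so (36,-36,22)→(36,36,22)
−f: flip: (36,36,22)→(22,-36,36)
−f: translate: b→8 (≡-36 mod 44), so (22,-36,36)→(22,8,22)
−f: reduced (well bottom): (22,8,22) with a≤c, −a<b≤a
flip sign back: reduced form of f is (-22,-8,-22)
g is negative-definite; reduce −g:
−g: translate: b→272 (≡1996 mod 1724), so (862,1996,1156)→(862,272,22)
−g: flip: (862,272,22)→(22,-272,862)
−g: translate: b→-8 (≡-272 mod 44), so (22,-272,862)→(22,-8,22)
−g: flip: (22,-8,22)→(22,8,22)
−g: reduced (well bottom): (22,8,22) with a≤c, −a<b≤a
flip sign back: reduced form of g is (-22,-8,-22)
reduced forms (-22, -8, -22) vs (-22, -8, -22) ⇒ equivalent

yes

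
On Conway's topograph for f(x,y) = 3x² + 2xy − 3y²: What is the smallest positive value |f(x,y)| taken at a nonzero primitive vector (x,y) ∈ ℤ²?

river: ρ → (-3,4,2)
river: ρ → (2,4,-3)
river: ρ → (-3,2,3)
river: ρ → (3,4,-2)
river: ρ → (-2,4,3)
river: ρ → (3,2,-3)
closes: descent 0, river 6
min |a| on river = 2

2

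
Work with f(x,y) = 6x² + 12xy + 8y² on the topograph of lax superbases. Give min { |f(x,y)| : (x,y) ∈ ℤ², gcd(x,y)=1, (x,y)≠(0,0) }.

translate: b→0 (≡12 mod 12), so (6,12,8)→(6,0,2)
flip: (6,0,2)→(2,0,6)
reduced (well bottom): (2,0,6) with a≤c, −a<b≤a
well minimum = a = 2

2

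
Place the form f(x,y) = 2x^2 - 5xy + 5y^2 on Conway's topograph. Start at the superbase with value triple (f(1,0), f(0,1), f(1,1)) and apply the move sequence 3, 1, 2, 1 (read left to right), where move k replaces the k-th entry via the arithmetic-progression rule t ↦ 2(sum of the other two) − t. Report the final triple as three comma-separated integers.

start (2,5,2) = (f(1,0),f(0,1),f(1,1))
replace slot 3: 2·(2+5) − 2 = 12 → (2,5,12)
replace slot 1: 2·(5+12) − 2 = 32 → (32,5,12)
replace slot 2: 2·(32+12) − 5 = 83 → (32,83,12)
replace slot 1: 2·(83+12) − 32 = 158 → (158,83,12)

158,83,12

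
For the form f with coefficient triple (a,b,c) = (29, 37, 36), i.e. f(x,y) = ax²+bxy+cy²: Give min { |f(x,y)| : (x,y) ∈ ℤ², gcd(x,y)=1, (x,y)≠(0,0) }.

translate: b→-21 (≡37 mod 58), so (29,37,36)→(29,-21,28)
flip: (29,-21,28)→(28,21,29)
reduced (well bottom): (28,21,29) with a≤c, −a<b≤a
well minimum = a = 28

28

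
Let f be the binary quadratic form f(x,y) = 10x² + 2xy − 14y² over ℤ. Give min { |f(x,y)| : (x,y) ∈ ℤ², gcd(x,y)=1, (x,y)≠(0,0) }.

descent: ρ → (-14,-2,10)
descent: ρ → (10,22,-2)  [lands on river]
river: ρ → (-2,22,10)
river: ρ → (10,18,-6)
river: ρ → (-6,18,10)
closes: descent 2, river 4
min |a| on river = 2

2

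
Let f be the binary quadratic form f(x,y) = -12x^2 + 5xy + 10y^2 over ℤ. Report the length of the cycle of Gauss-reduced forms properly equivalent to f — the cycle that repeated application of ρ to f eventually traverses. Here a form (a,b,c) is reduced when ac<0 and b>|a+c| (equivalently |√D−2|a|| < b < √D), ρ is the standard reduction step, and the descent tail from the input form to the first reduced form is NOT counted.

D = 505, ⌊√D⌋ = 22
river: ρ → (10,15,-7)
river: ρ → (-7,13,12)
river: ρ → (12,11,-8)
river: ρ → (-8,21,2)
river: ρ → (2,19,-18)
river: ρ → (-18,17,3)
river: ρ → (3,19,-12)
river: ρ → (-12,5,10)
ρ-cycle length = 8 (tail of 0 descent steps not counted)

8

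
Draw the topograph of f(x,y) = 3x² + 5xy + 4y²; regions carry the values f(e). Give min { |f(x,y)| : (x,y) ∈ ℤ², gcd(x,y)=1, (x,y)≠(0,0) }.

translate: b→-1 (≡5 mod 6), so (3,5,4)→(3,-1,2)
flip: (3,-1,2)→(2,1,3)
reduced (well bottom): (2,1,3) with a≤c, −a<b≤a
well minimum = a = 2

2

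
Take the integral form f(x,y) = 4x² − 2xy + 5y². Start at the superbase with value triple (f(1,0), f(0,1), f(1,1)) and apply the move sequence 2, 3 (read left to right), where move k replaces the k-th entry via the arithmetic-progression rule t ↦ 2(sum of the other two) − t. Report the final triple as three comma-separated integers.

start (4,5,7) = (f(1,0),f(0,1),f(1,1))
replace slot 2: 2·(4+7) − 5 = 17 → (4,17,7)
replace slot 3: 2·(4+17) − 7 = 35 → (4,17,35)

4,17,35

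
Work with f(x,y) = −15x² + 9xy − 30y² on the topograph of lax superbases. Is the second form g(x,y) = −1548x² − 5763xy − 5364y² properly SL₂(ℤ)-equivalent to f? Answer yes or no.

D₁ = -1719, D₂ = -1719
f is negative-definite; reduce −f:
−f: reduced (well bottom): (15,-9,30) with a≤c, −a<b≤a
flip sign back: reduced form of f is (-15,9,-30)
g is negative-definite; reduce −g:
−g: translate: b→-429 (≡5763 mod 3096), so (1548,5763,5364)→(1548,-429,30)
−g: flip: (1548,-429,30)→(30,429,1548)
−g: translate: b→9 (≡429 mod 60), so (30,429,1548)→(30,9,15)
−g: flip: (30,9,15)→(15,-9,30)
−g: reduced (well bottom): (15,-9,30) with a≤c, −a<b≤a
flip sign back: reduced form of g is (-15,9,-30)
reduced forms (-15, 9, -30) vs (-15, 9, -30) ⇒ equivalent

yes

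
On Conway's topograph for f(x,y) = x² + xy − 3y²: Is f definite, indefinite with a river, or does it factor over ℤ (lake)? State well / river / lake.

D = b²−4ac = 1² − 4·1·(-3) = 13
D > 0 non-square ⇒ indefinite ⇒ periodic river

river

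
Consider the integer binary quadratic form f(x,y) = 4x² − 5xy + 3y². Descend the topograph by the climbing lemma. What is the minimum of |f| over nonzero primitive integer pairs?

translate: b→3 (≡-5 mod 8), so (4,-5,3)→(4,3,2)
flip: (4,3,2)→(2,-3,4)
translate: b→1 (≡-3 mod 4), so (2,-3,4)→(2,1,3)
reduced (well bottom): (2,1,3) with a≤c, −a<b≤a
well minimum = a = 2

2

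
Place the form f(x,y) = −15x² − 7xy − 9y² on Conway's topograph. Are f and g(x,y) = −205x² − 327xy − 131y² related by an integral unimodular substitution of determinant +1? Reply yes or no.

D₁ = -491, D₂ = -491
f is negative-definite; reduce −f:
−f: flip: (15,7,9)→(9,-7,15)
−f: reduced (well bottom): (9,-7,15) with a≤c, −a<b≤a
flip sign back: reduced form of f is (-9,7,-15)
g is negative-definite; reduce −g:
−g: translate: b→-83 (≡327 mod 410), so (205,327,131)→(205,-83,9)
−g: flip: (205,-83,9)→(9,83,205)
−g: translate: b→-7 (≡83 mod 18), so (9,83,205)→(9,-7,15)
−g: reduced (well bottom): (9,-7,15) with a≤c, −a<b≤a
flip sign back: reduced form of g is (-9,7,-15)
reduced forms (-9, 7, -15) vs (-9, 7, -15) ⇒ equivalent

yes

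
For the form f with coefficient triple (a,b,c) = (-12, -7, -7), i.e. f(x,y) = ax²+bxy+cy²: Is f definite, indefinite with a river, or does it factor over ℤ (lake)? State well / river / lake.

D = b²−4ac = (-7)² − 4·(-12)·(-7) = -287
D < 0 ⇒ definite ⇒ every region one sign ⇒ single well

well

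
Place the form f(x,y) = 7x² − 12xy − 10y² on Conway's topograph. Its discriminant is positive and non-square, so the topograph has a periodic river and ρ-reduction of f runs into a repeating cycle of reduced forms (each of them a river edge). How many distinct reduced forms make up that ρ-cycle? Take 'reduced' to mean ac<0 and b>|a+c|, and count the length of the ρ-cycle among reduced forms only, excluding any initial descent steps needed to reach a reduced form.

D = 424, ⌊√D⌋ = 20
descent: ρ → (-10,12,7)  [lands on river]
river: ρ → (7,16,-6)
river: ρ → (-6,20,1)
river: ρ → (1,20,-6)
river: ρ → (-6,16,7)
river: ρ → (7,12,-10)
river: ρ → (-10,8,9)
river: ρ → (9,10,-9)
river: ρ → (-9,8,10)
river: ρ → (10,12,-7)
river: ρ → (-7,16,6)
river: ρ → (6,20,-1)
river: ρ → (-1,20,6)
river: ρ → (6,16,-7)
river: ρ → (-7,12,10)
river: ρ → (10,8,-9)
river: ρ → (-9,10,9)
river: ρ → (9,8,-10)
ρ-cycle length = 18 (tail of 1 descent step not counted)

18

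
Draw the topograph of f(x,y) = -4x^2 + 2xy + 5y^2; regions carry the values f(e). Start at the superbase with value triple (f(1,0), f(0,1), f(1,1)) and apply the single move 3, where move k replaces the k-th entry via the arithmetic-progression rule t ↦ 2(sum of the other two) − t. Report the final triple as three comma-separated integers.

start (-4,5,3) = (f(1,0),f(0,1),f(1,1))
replace slot 3: 2·((-4)+5) − 3 = -1 → (-4,5,-1)

-4,5,-1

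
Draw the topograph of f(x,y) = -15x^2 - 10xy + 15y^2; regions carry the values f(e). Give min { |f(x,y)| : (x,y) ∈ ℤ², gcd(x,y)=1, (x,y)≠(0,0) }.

descent: ρ → (15,10,-15)  [lands on river]
river: ρ → (-15,20,10)
river: ρ → (10,20,-15)
river: ρ → (-15,10,15)
river: ρ → (15,20,-10)
river: ρ → (-10,20,15)
closes: descent 1, river 6
min |a| on river = 10

10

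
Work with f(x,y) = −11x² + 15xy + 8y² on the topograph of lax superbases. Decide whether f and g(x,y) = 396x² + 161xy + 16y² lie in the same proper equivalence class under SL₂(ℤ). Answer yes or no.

D₁ = 577, D₂ = 577
river cycle of f (length 10): (8, 17, -9), (-9, 19, 6), (6, 17, -12), (-12, 7, 11), (11, 15, -8), (-8, 17, 9), (9, 19, -6), (-6, 17, 12), (12, 7, -11), (-11, 15, 8)
river cycle of g (length 10): (-9, 19, 6), (6, 17, -12), (-12, 7, 11), (11, 15, -8), (-8, 17, 9), (9, 19, -6), (-6, 17, 12), (12, 7, -11), (-11, 15, 8), (8, 17, -9)
cycles coincide ⇒ equivalent

yes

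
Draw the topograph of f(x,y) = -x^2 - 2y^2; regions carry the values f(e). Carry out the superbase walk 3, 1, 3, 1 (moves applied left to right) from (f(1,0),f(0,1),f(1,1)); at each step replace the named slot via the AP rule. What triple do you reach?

start (-1,-2,-3) = (f(1,0),f(0,1),f(1,1))
replace slot 3: 2·((-1)+(-2)) − (-3) = -3 → (-1,-2,-3)
replace slot 1: 2·((-2)+(-3)) − (-1) = -9 → (-9,-2,-3)
replace slot 3: 2·((-9)+(-2)) − (-3) = -19 → (-9,-2,-19)
replace slot 1: 2·((-2)+(-19)) − (-9) = -33 → (-33,-2,-19)

-33,-2,-19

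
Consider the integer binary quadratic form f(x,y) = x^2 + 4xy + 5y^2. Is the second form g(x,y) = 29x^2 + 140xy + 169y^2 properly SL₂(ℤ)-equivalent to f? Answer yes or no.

D₁ = -4, D₂ = -4
f: translate: b→0 (≡4 mod 2), so (1,4,5)→(1,0,1)
f: reduced (well bottom): (1,0,1) with a≤c, −a<b≤a
g: translate: b→24 (≡140 mod 58), so (29,140,169)→(29,24,5)
g: flip: (29,24,5)→(5,-24,29)
g: translate: b→-4 (≡-24 mod 10), so (5,-24,29)→(5,-4,1)
g: flip: (5,-4,1)→(1,4,5)
g: translate: b→0 (≡4 mod 2), so (1,4,5)→(1,0,1)
g: reduced (well bottom): (1,0,1) with a≤c, −a<b≤a
reduced forms (1, 0, 1) vs (1, 0, 1) ⇒ equivalent

yes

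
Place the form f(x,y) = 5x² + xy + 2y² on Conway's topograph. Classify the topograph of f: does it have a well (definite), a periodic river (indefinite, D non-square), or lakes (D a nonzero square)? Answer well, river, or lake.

D = b²−4ac = 1² − 4·5·2 = -39
D < 0 ⇒ definite ⇒ every region one sign ⇒ single well

well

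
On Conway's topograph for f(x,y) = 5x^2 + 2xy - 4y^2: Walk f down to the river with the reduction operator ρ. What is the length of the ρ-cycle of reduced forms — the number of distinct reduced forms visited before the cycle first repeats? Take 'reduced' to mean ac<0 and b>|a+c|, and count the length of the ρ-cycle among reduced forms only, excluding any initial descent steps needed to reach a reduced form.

D = 84, ⌊√D⌋ = 9
river: ρ → (-4,6,3)
river: ρ → (3,6,-4)
river: ρ → (-4,2,5)
river: ρ → (5,8,-1)
river: ρ → (-1,8,5)
river: ρ → (5,2,-4)
ρ-cycle length = 6 (tail of 0 descent steps not counted)

6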